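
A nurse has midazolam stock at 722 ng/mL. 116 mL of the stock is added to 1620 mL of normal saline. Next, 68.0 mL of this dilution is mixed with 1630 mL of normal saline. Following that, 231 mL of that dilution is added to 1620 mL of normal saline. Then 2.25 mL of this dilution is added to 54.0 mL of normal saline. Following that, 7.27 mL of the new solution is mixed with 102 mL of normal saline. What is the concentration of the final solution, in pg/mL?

0.642 pg/mL

Overall dilution factor = 14.97 × 24.97 × 8.013 × 25 × 15.03 = 1.13 × 10⁶.
722 ng/mL / 1.13 × 10⁶ = 6.42 × 10⁻⁴ ng/mL = 0.642 pg/mL.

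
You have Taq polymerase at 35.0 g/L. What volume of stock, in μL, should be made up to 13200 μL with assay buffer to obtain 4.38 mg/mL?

4.38 mg/mL = 4.38 g/L.
V₁ = C₂V₂/C₁ = 4.38 × 13200 / 35.0 = 1652 μL.

1650 μL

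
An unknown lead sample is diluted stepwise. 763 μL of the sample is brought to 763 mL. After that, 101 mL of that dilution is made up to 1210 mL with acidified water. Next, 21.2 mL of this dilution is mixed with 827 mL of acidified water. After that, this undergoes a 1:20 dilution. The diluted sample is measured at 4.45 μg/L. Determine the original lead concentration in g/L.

42.7 g/L

Overall dilution factor = 1000 × 11.98 × 40.01 × 20 = 9.59 × 10⁶.
Original = 4.45 μg/L × 9.59 × 10⁶ = 4.27 × 10⁷ μg/L = 42.7 g/L.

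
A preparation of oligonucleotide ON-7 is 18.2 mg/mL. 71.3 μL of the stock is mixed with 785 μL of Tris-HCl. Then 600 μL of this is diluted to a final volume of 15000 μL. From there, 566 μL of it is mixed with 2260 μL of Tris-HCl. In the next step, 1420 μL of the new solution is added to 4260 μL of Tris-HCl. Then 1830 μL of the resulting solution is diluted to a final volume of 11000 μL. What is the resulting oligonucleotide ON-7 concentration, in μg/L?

Overall dilution factor = 12.01 × 25 × 4.993 × 4 × 6.011 = 3.60 × 10⁴.
18.2 mg/mL / 3.60 × 10⁴ = 5.05 × 10⁻⁴ mg/mL = 505 μg/L.

505 μg/L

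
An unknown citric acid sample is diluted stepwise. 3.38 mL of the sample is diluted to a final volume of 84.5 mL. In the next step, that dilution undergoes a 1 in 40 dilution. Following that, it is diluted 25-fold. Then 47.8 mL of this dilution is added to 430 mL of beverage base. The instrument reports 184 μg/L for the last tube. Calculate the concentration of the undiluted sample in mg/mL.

46.0 mg/mL

Overall dilution factor = 25 × 40 × 25 × 9.996 = 2.50 × 10⁵.
Original = 184 μg/L × 2.50 × 10⁵ = 4.60 × 10⁷ μg/L = 46.0 mg/mL.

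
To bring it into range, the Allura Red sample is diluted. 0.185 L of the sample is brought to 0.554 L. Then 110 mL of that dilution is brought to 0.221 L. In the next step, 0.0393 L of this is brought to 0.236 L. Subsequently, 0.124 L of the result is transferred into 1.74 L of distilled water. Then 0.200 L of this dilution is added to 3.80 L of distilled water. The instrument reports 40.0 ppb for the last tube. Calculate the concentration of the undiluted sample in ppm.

Overall dilution factor = 2.995 × 2.009 × 6.005 × 15.03 × 20 = 1.09 × 10⁴.
Original = 40.0 ppb × 1.09 × 10⁴ = 4.34 × 10⁵ ppb = 434 ppm.

434 ppm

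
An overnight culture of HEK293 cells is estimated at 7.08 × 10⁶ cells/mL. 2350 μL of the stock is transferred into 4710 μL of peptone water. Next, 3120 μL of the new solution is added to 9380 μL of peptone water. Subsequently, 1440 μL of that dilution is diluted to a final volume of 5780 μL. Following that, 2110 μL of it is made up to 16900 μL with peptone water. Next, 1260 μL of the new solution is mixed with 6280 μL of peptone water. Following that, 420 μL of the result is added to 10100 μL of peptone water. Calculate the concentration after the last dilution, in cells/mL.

Overall dilution factor = 3.004 × 4.006 × 4.014 × 8.009 × 5.984 × 25.05 = 5.80 × 10⁴.
7.08 × 10⁶ cells/mL / 5.80 × 10⁴ = 122 cells/mL.

122 cells/mL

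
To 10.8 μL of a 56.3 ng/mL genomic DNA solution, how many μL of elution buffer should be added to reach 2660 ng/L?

218 μL

2660 ng/L = 2.66 ng/mL.
V₂ = C₁V₁/C₂ = 56.3 × 10.8 / 2.66 = 229 μL.
Diluent to add = V₂ − V₁ = 229 − 10.8 = 218 μL.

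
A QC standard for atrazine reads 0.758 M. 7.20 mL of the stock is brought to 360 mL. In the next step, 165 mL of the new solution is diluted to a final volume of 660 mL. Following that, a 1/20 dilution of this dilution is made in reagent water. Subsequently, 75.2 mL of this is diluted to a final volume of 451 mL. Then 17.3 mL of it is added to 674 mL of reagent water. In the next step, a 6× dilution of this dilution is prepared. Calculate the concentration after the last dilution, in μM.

0.132 μM

Overall dilution factor = 50 × 4 × 20 × 5.997 × 39.96 × 6 = 5.75 × 10⁶.
0.758 M / 5.75 × 10⁶ = 1.32 × 10⁻⁷ M = 0.132 μM.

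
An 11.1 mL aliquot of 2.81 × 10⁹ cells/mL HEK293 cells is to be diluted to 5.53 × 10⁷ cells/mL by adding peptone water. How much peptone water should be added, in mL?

V₂ = C₁V₁/C₂ = 2.81 × 10⁹ × 11.1 / 5.53 × 10⁷ = 564 mL.
Diluent to add = V₂ − V₁ = 564 − 11.1 = 553 mL.

553 mL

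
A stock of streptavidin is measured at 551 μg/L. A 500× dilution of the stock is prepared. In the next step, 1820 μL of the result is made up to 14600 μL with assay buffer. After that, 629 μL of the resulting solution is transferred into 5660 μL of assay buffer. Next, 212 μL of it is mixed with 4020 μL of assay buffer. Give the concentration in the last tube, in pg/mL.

0.688 pg/mL

Overall dilution factor = 500 × 8.022 × 9.998 × 19.96 = 8.01 × 10⁵.
551 μg/L / 8.01 × 10⁵ = 6.88 × 10⁻⁴ μg/L = 0.688 pg/mL.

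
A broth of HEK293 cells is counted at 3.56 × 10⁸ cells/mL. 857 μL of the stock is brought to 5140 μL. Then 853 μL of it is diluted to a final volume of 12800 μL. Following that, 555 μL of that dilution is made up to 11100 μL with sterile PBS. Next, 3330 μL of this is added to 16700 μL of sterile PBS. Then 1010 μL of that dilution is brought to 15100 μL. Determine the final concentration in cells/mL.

Overall dilution factor = 5.998 × 15.01 × 20 × 6.015 × 14.95 = 1.62 × 10⁵.
3.56 × 10⁸ cells/mL / 1.62 × 10⁵ = 2200 cells/mL.

2200 cells/mL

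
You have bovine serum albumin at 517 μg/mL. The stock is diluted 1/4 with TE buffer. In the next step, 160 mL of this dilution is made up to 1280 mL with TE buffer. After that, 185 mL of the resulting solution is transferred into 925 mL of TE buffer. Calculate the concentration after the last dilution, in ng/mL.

Overall dilution factor = 4 × 8 × 6 = 192.
517 μg/mL / 192 = 2.69 μg/mL = 2690 ng/mL.

2690 ng/mL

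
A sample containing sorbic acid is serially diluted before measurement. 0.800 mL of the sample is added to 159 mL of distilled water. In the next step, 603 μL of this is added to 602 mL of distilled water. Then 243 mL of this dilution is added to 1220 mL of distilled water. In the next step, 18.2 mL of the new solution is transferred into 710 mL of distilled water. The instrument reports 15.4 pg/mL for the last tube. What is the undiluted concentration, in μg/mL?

741 μg/mL

Overall dilution factor = 199.8 × 999.3 × 6.021 × 40.01 = 4.81 × 10⁷.
Original = 15.4 pg/mL × 4.81 × 10⁷ = 7.41 × 10⁸ pg/mL = 741 μg/mL.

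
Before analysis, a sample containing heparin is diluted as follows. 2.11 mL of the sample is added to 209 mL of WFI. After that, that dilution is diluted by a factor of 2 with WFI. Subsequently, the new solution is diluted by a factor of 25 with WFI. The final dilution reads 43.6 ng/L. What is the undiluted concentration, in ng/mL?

218 ng/mL

Overall dilution factor = 100.1 × 2 × 25 = 5003.
Original = 43.6 ng/L × 5003 = 2.18 × 10⁵ ng/L = 218 ng/mL.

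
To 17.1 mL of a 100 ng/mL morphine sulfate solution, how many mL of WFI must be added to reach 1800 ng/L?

933 mL

1800 ng/L = 1.80 ng/mL.
V₂ = C₁V₁/C₂ = 100 × 17.1 / 1.80 = 950 mL.
Diluent to add = V₂ − V₁ = 950 − 17.1 = 933 mL.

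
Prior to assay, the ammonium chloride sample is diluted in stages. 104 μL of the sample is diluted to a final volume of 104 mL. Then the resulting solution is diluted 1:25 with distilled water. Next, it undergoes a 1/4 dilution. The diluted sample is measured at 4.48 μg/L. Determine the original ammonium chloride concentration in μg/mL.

Overall dilution factor = 1000 × 25 × 4 = 1.00 × 10⁵.
Original = 4.48 μg/L × 1.00 × 10⁵ = 4.48 × 10⁵ μg/L = 448 μg/mL.

448 μg/mL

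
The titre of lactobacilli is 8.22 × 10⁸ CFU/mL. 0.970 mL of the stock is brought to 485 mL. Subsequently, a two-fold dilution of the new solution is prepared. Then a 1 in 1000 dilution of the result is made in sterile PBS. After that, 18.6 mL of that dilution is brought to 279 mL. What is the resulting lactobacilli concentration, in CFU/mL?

Overall dilution factor = 500 × 2 × 1000 × 15 = 1.50 × 10⁷.
8.22 × 10⁸ CFU/mL / 1.50 × 10⁷ = 54.8 CFU/mL.

54.8 CFU/mL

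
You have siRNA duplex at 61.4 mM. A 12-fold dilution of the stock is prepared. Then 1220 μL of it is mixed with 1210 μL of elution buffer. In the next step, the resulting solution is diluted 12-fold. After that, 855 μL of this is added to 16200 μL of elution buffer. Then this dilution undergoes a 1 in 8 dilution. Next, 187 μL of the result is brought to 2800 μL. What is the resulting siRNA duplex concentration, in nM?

Overall dilution factor = 12 × 1.992 × 12 × 19.95 × 8 × 14.97 = 6.85 × 10⁵.
61.4 mM / 6.85 × 10⁵ = 8.96 × 10⁻⁵ mM = 89.6 nM.

89.6 nM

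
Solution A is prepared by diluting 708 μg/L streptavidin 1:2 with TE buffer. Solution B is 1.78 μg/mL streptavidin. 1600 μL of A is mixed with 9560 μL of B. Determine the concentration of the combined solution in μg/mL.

C_A = 708 μg/L / 2 = 354 μg/L.
C_B = 1.78 μg/mL = 1780 μg/L.
C_mix = (C_A·V_A + C_B·V_B)/(V_A + V_B) = (354×1600 + 1780×9560) / 11160 = 1576 μg/L = 1.58 μg/mL.

1.58 μg/mL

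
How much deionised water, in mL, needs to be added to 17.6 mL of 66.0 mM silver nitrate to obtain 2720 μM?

409 mL

2720 μM = 2.72 mM.
V₂ = C₁V₁/C₂ = 66.0 × 17.6 / 2.72 = 427 mL.
Diluent to add = V₂ − V₁ = 427 − 17.6 = 409 mL.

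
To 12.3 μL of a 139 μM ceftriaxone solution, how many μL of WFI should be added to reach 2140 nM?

2140 nM = 2.14 μM.
V₂ = C₁V₁/C₂ = 139 × 12.3 / 2.14 = 799 μL.
Diluent to add = V₂ − V₁ = 799 − 12.3 = 787 μL.

787 μL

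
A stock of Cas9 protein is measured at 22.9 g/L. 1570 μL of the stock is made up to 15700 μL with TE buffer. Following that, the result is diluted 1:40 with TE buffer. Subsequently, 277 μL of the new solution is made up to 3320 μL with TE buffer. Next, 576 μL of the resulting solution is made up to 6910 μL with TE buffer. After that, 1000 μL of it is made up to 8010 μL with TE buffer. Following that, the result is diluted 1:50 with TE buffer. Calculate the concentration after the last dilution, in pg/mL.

Overall dilution factor = 10 × 40 × 11.99 × 12.00 × 8.010 × 50 = 2.30 × 10⁷.
22.9 g/L / 2.30 × 10⁷ = 9.94 × 10⁻⁷ g/L = 994 pg/mL.

994 pg/mL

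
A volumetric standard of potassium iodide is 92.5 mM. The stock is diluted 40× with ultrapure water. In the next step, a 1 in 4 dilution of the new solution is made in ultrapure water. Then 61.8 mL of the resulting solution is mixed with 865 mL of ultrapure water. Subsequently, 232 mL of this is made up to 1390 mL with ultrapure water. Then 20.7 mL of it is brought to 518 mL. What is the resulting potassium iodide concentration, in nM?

Overall dilution factor = 40 × 4 × 15.00 × 5.991 × 25.02 = 3.60 × 10⁵.
92.5 mM / 3.60 × 10⁵ = 2.57 × 10⁻⁴ mM = 257 nM.

257 nM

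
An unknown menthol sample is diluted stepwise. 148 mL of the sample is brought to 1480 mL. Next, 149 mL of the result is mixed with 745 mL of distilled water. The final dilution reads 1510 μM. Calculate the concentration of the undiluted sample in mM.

Overall dilution factor = 10 × 6 = 60.0.
Original = 1510 μM × 60.0 = 9.06 × 10⁴ μM = 90.6 mM.

90.6 mM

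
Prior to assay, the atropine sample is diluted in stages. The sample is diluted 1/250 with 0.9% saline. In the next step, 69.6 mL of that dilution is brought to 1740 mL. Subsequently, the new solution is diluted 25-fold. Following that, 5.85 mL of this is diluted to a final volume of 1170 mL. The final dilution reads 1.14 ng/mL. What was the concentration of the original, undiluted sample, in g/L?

35.6 g/L

Overall dilution factor = 250 × 25 × 25 × 200 = 3.13 × 10⁷.
Original = 1.14 ng/mL × 3.13 × 10⁷ = 3.56 × 10⁷ ng/mL = 35.6 g/L.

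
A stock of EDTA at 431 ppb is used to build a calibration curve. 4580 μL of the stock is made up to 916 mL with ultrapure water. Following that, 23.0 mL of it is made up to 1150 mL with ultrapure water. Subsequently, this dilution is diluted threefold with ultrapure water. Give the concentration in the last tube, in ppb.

0.0144 ppb

Overall dilution factor = 200 × 50 × 3 = 3.00 × 10⁴.
431 ppb / 3.00 × 10⁴ = 0.0144 ppb.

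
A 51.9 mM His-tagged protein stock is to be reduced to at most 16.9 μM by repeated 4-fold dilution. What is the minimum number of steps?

Need 4ⁿ ≥ 3071, so n ≥ log(3071)/log(4) = 5.79.
Minimum whole steps: n = 6.

6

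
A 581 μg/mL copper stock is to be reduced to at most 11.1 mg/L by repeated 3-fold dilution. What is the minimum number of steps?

4

Need 3ⁿ ≥ 52.3, so n ≥ log(52.3)/log(3) = 3.60.
Minimum whole steps: n = 4.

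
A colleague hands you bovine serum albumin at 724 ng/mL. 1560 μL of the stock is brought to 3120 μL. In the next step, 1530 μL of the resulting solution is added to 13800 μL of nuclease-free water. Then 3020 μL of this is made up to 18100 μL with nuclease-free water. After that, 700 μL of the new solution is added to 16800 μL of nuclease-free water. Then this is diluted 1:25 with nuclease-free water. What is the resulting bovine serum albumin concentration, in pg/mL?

9.65 pg/mL

Overall dilution factor = 2 × 10.02 × 5.993 × 25 × 25 = 7.51 × 10⁴.
724 ng/mL / 7.51 × 10⁴ = 9.65 × 10⁻³ ng/mL = 9.65 pg/mL.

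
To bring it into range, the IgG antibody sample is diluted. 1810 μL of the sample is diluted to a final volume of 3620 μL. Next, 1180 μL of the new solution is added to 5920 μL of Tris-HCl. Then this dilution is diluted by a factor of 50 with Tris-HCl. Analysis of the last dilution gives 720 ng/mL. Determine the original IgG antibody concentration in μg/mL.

433 μg/mL

Overall dilution factor = 2 × 6.017 × 50 = 602.
Original = 720 ng/mL × 602 = 4.33 × 10⁵ ng/mL = 433 μg/mL.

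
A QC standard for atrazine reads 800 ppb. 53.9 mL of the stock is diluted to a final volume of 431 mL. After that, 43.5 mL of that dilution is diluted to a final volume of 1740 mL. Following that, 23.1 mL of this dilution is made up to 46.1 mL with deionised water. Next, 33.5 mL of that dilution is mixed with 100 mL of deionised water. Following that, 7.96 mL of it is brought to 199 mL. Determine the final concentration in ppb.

0.0126 ppb

Overall dilution factor = 7.996 × 40 × 1.996 × 3.985 × 25 = 6.36 × 10⁴.
800 ppb / 6.36 × 10⁴ = 0.0126 ppb.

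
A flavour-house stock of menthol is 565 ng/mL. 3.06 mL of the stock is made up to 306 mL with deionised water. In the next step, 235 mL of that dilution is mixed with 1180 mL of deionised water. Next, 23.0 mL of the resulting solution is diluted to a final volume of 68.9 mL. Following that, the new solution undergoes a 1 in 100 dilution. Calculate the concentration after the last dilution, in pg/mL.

3.13 pg/mL

Overall dilution factor = 100 × 6.021 × 2.996 × 100 = 1.80 × 10⁵.
565 ng/mL / 1.80 × 10⁵ = 3.13 × 10⁻³ ng/mL = 3.13 pg/mL.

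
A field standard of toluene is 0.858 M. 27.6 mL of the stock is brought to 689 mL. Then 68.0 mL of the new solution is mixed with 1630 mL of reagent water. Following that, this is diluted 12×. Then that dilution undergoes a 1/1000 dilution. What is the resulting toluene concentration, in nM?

Overall dilution factor = 24.96 × 24.97 × 12 × 1000 = 7.48 × 10⁶.
0.858 M / 7.48 × 10⁶ = 1.15 × 10⁻⁷ M = 115 nM.

115 nM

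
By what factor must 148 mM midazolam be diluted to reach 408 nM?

Factor = C₀/C_target = 148 mM / 408 nM = 3.63 × 10⁵.

3.63 × 10⁵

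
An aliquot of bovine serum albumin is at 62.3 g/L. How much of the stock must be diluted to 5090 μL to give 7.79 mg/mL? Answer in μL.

636 μL

7.79 mg/mL = 7.79 g/L.
V₁ = C₂V₂/C₁ = 7.79 × 5090 / 62.3 = 636 μL.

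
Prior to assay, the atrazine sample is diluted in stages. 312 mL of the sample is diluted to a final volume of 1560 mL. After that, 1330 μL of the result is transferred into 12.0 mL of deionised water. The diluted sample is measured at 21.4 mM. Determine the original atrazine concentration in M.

Overall dilution factor = 5 × 10.02 = 50.1.
Original = 21.4 mM × 50.1 = 1072 mM = 1.07 M.

1.07 M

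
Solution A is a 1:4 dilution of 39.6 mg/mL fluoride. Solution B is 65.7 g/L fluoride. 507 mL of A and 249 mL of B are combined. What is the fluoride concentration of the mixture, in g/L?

C_A = 39.6 mg/mL / 4 = 9.90 mg/mL.
C_B = 65.7 g/L = 65.7 mg/mL.
C_mix = (C_A·V_A + C_B·V_B)/(V_A + V_B) = (9.90×507 + 65.7×249) / 756.0 = 28.3 mg/mL = 28.3 g/L.

28.3 g/L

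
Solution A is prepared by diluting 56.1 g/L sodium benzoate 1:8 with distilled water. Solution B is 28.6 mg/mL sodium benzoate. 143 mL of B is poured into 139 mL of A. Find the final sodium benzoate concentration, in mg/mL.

C_A = 56.1 g/L / 8 = 7.01 g/L.
C_B = 28.6 mg/mL = 28.6 g/L.
C_mix = (C_A·V_A + C_B·V_B)/(V_A + V_B) = (7.01×139 + 28.6×143) / 282.0 = 18.0 g/L = 18.0 mg/mL.

18.0 mg/mL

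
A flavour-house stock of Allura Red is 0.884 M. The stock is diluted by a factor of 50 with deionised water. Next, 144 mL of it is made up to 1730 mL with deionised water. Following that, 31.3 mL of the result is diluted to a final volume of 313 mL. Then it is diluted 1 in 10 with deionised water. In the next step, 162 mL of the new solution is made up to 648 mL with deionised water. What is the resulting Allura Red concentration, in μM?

3.68 μM

Overall dilution factor = 50 × 12.01 × 10 × 10 × 4 = 2.40 × 10⁵.
0.884 M / 2.40 × 10⁵ = 3.68 × 10⁻⁶ M = 3.68 μM.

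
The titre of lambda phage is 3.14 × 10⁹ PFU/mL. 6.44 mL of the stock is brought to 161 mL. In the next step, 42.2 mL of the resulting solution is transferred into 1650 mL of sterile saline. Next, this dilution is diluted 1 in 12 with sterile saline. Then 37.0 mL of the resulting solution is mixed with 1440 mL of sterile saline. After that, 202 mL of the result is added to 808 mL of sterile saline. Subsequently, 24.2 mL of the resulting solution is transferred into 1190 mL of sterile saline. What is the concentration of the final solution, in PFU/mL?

26.1 PFU/mL

Overall dilution factor = 25 × 40.10 × 12 × 39.92 × 5 × 50.17 = 1.20 × 10⁸.
3.14 × 10⁹ PFU/mL / 1.20 × 10⁸ = 26.1 PFU/mL.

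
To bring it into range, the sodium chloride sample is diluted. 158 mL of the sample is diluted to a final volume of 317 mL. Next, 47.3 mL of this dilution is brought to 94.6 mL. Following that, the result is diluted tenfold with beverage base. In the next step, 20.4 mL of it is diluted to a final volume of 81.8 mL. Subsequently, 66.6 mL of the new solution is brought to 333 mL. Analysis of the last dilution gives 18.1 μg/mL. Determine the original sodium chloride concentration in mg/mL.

Overall dilution factor = 2.006 × 2 × 10 × 4.010 × 5 = 804.
Original = 18.1 μg/mL × 804 = 1.46 × 10⁴ μg/mL = 14.6 mg/mL.

14.6 mg/mL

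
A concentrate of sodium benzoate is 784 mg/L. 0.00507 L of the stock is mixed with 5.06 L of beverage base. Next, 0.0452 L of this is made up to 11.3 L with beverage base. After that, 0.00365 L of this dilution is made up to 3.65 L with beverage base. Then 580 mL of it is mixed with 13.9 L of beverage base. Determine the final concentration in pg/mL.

0.126 pg/mL

Overall dilution factor = 999.0 × 250 × 1000 × 24.97 = 6.24 × 10⁹.
784 mg/L / 6.24 × 10⁹ = 1.26 × 10⁻⁷ mg/L = 0.126 pg/mL.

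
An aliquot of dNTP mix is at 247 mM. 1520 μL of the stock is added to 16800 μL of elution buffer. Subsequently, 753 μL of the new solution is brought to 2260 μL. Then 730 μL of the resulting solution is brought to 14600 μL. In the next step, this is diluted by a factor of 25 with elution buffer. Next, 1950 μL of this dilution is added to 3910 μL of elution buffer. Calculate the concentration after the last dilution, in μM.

Overall dilution factor = 12.05 × 3.001 × 20 × 25 × 3.005 = 5.44 × 10⁴.
247 mM / 5.44 × 10⁴ = 4.54 × 10⁻³ mM = 4.54 μM.

4.54 μM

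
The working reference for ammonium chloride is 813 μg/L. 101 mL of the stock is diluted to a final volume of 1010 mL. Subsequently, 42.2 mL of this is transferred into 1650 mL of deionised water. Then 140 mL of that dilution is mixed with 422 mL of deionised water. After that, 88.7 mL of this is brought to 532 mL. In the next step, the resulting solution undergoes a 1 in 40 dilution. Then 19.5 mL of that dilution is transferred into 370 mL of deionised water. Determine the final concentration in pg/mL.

0.105 pg/mL

Overall dilution factor = 10 × 40.10 × 4.014 × 5.998 × 40 × 19.97 = 7.71 × 10⁶.
813 μg/L / 7.71 × 10⁶ = 1.05 × 10⁻⁴ μg/L = 0.105 pg/mL.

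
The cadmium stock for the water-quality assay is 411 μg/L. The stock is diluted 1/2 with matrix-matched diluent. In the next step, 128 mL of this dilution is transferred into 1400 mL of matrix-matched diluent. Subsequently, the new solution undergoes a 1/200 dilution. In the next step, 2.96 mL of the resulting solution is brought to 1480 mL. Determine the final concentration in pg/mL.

0.172 pg/mL

Overall dilution factor = 2 × 11.94 × 200 × 500 = 2.39 × 10⁶.
411 μg/L / 2.39 × 10⁶ = 1.72 × 10⁻⁴ μg/L = 0.172 pg/mL.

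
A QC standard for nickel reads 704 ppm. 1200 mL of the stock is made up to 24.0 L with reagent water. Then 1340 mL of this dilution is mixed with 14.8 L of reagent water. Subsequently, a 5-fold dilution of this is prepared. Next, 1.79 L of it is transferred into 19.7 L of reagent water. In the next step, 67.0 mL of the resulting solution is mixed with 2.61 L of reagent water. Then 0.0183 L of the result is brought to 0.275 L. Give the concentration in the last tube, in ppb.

0.0811 ppb

Overall dilution factor = 20 × 12.04 × 5 × 12.01 × 39.96 × 15.03 = 8.68 × 10⁶.
704 ppm / 8.68 × 10⁶ = 8.11 × 10⁻⁵ ppm = 0.0811 ppb.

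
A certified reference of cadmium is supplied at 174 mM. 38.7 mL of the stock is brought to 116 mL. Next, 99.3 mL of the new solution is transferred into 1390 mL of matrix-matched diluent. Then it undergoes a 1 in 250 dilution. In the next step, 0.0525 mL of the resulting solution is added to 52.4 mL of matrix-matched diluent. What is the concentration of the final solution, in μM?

Overall dilution factor = 2.997 × 15.00 × 250 × 999.1 = 1.12 × 10⁷.
174 mM / 1.12 × 10⁷ = 1.55 × 10⁻⁵ mM = 0.0155 μM.

0.0155 μM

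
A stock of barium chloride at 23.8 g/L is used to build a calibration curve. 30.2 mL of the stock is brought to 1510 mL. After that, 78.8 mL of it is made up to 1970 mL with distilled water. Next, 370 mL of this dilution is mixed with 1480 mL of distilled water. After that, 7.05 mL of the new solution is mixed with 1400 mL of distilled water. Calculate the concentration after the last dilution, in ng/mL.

Overall dilution factor = 50 × 25 × 5 × 199.6 = 1.25 × 10⁶.
23.8 g/L / 1.25 × 10⁶ = 1.91 × 10⁻⁵ g/L = 19.1 ng/mL.

19.1 ng/mL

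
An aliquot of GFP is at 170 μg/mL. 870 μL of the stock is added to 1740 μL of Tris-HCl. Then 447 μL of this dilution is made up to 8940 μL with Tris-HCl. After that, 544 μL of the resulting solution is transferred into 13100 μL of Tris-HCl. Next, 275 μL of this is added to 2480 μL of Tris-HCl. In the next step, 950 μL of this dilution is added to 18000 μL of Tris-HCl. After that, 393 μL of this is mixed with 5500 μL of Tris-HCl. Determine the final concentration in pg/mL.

Overall dilution factor = 3 × 20 × 25.08 × 10.02 × 19.95 × 14.99 = 4.51 × 10⁶.
170 μg/mL / 4.51 × 10⁶ = 3.77 × 10⁻⁵ μg/mL = 37.7 pg/mL.

37.7 pg/mL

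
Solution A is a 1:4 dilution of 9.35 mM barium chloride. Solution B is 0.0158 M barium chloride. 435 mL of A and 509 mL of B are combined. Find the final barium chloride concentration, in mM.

C_A = 9.35 mM / 4 = 2.34 mM.
C_B = 0.0158 M = 15.8 mM.
C_mix = (C_A·V_A + C_B·V_B)/(V_A + V_B) = (2.34×435 + 15.8×509) / 944.0 = 9.60 mM.

9.60 mM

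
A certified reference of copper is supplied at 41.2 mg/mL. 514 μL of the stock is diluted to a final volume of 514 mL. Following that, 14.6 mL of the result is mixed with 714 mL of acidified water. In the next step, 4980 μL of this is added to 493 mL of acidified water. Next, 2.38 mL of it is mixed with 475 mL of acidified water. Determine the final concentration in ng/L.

Overall dilution factor = 1000 × 49.90 × 100.00 × 200.6 = 1.00 × 10⁹.
41.2 mg/mL / 1.00 × 10⁹ = 4.12 × 10⁻⁸ mg/mL = 41.2 ng/L.

41.2 ng/L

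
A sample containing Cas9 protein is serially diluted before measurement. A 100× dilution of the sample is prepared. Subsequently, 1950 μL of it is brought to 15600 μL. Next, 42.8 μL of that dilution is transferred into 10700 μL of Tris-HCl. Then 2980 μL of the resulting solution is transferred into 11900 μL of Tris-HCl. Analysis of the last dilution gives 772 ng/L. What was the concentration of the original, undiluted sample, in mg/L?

Overall dilution factor = 100 × 8 × 251 × 4.993 = 1.00 × 10⁶.
Original = 772 ng/L × 1.00 × 10⁶ = 7.74 × 10⁸ ng/L = 774 mg/L.

774 mg/L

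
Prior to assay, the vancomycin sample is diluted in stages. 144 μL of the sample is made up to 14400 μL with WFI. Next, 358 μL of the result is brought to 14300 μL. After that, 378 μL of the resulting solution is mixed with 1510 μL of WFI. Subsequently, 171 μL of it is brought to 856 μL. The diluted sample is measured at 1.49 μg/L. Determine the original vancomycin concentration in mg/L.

Overall dilution factor = 100 × 39.94 × 4.995 × 5.006 = 9.99 × 10⁴.
Original = 1.49 μg/L × 9.99 × 10⁴ = 1.49 × 10⁵ μg/L = 149 mg/L.

149 mg/L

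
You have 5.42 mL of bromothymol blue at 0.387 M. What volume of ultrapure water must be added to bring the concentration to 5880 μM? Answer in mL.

351 mL

5880 μM = 5.88 × 10⁻³ M.
V₂ = C₁V₁/C₂ = 0.387 × 5.42 / 5.88 × 10⁻³ = 357 mL.
Diluent to add = V₂ − V₁ = 357 − 5.42 = 351 mL.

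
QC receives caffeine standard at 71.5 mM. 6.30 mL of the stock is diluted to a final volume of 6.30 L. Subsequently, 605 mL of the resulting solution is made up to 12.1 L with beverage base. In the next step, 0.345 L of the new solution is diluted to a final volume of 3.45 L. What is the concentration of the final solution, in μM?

Overall dilution factor = 1000 × 20 × 10 = 2.00 × 10⁵.
71.5 mM / 2.00 × 10⁵ = 3.57 × 10⁻⁴ mM = 0.357 μM.

0.357 μM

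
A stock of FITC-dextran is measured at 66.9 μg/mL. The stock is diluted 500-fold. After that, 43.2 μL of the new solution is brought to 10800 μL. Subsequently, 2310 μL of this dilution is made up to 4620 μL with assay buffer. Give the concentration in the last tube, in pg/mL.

268 pg/mL

Overall dilution factor = 500 × 250 × 2 = 2.50 × 10⁵.
66.9 μg/mL / 2.50 × 10⁵ = 2.68 × 10⁻⁴ μg/mL = 268 pg/mL.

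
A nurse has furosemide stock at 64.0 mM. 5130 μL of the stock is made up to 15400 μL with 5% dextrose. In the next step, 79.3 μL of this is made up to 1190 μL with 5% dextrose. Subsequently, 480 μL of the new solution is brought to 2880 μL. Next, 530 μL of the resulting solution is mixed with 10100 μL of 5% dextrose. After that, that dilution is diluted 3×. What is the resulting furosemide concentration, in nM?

3940 nM

Overall dilution factor = 3.002 × 15.01 × 6 × 20.06 × 3 = 1.63 × 10⁴.
64.0 mM / 1.63 × 10⁴ = 3.94 × 10⁻³ mM = 3940 nM.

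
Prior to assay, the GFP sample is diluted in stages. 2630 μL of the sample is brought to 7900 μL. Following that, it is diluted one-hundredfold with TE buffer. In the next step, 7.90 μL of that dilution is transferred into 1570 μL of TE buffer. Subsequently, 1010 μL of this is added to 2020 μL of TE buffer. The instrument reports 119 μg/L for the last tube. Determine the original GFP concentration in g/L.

Overall dilution factor = 3.004 × 100 × 199.7 × 3 = 1.80 × 10⁵.
Original = 119 μg/L × 1.80 × 10⁵ = 2.14 × 10⁷ μg/L = 21.4 g/L.

21.4 g/L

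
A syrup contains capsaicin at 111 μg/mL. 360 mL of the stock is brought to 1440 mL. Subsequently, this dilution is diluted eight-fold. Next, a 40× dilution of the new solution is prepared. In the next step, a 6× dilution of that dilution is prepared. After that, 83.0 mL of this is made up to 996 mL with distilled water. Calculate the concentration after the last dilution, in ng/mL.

1.20 ng/mL

Overall dilution factor = 4 × 8 × 40 × 6 × 12 = 9.22 × 10⁴.
111 μg/mL / 9.22 × 10⁴ = 1.20 × 10⁻³ μg/mL = 1.20 ng/mL.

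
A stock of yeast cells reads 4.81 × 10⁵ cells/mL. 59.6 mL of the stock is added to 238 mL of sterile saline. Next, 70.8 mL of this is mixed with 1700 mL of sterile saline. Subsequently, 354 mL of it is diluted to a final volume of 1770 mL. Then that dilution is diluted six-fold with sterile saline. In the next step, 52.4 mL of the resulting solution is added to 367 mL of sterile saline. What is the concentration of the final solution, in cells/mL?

16.0 cells/mL

Overall dilution factor = 4.993 × 25.01 × 5 × 6 × 8.004 = 3.00 × 10⁴.
4.81 × 10⁵ cells/mL / 3.00 × 10⁴ = 16.0 cells/mL.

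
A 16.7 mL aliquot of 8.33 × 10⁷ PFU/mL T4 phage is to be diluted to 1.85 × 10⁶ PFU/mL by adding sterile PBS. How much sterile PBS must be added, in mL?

735 mL

V₂ = C₁V₁/C₂ = 8.33 × 10⁷ × 16.7 / 1.85 × 10⁶ = 752 mL.
Diluent to add = V₂ − V₁ = 752 − 16.7 = 735 mL.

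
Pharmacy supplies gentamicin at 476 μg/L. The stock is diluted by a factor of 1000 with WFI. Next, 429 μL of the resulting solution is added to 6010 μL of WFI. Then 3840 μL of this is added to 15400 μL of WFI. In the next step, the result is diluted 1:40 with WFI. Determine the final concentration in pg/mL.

Overall dilution factor = 1000 × 15.01 × 5.010 × 40 = 3.01 × 10⁶.
476 μg/L / 3.01 × 10⁶ = 1.58 × 10⁻⁴ μg/L = 0.158 pg/mL.

0.158 pg/mL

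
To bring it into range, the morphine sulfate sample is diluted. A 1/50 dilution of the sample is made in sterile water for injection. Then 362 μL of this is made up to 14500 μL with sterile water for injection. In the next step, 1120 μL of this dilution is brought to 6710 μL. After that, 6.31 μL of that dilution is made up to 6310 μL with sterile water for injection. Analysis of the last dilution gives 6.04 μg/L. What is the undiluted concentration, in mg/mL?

72.5 mg/mL

Overall dilution factor = 50 × 40.06 × 5.991 × 1000 = 1.20 × 10⁷.
Original = 6.04 μg/L × 1.20 × 10⁷ = 7.25 × 10⁷ μg/L = 72.5 mg/mL.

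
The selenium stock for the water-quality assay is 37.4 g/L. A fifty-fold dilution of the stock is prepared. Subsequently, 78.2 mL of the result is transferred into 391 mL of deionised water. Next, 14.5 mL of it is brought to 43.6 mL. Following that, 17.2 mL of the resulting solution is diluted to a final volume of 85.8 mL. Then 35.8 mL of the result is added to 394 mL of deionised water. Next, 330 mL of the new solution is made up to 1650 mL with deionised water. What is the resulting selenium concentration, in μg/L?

Overall dilution factor = 50 × 6 × 3.007 × 4.988 × 12.01 × 5 = 2.70 × 10⁵.
37.4 g/L / 2.70 × 10⁵ = 1.38 × 10⁻⁴ g/L = 138 μg/L.

138 μg/L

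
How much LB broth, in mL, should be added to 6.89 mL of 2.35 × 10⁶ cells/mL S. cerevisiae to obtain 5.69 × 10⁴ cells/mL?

V₂ = C₁V₁/C₂ = 2.35 × 10⁶ × 6.89 / 5.69 × 10⁴ = 285 mL.
Diluent to add = V₂ − V₁ = 285 − 6.89 = 278 mL.

278 mL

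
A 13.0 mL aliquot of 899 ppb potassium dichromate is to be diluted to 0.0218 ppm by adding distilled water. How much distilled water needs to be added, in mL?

523 mL

0.0218 ppm = 21.8 ppb.
V₂ = C₁V₁/C₂ = 899 × 13.0 / 21.8 = 536 mL.
Diluent to add = V₂ − V₁ = 536 − 13.0 = 523 mL.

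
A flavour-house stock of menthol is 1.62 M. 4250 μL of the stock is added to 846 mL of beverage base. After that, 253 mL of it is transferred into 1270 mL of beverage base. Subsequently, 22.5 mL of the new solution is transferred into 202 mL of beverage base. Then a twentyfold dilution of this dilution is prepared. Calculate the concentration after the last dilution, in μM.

Overall dilution factor = 200.1 × 6.020 × 9.978 × 20 = 2.40 × 10⁵.
1.62 M / 2.40 × 10⁵ = 6.74 × 10⁻⁶ M = 6.74 μM.

6.74 μM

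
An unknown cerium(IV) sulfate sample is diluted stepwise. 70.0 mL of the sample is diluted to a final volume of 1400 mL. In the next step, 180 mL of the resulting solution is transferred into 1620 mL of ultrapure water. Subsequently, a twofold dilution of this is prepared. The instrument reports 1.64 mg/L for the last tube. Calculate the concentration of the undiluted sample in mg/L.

Overall dilution factor = 20 × 10 × 2 = 400.
Original = 1.64 mg/L × 400 = 656 mg/L.

656 mg/L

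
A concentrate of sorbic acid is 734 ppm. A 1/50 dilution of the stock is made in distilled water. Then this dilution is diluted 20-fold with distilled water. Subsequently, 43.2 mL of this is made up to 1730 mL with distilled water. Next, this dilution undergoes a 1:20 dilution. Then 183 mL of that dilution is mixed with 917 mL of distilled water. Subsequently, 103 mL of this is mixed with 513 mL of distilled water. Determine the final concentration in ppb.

Overall dilution factor = 50 × 20 × 40.05 × 20 × 6.011 × 5.981 = 2.88 × 10⁷.
734 ppm / 2.88 × 10⁷ = 2.55 × 10⁻⁵ ppm = 0.0255 ppb.

0.0255 ppb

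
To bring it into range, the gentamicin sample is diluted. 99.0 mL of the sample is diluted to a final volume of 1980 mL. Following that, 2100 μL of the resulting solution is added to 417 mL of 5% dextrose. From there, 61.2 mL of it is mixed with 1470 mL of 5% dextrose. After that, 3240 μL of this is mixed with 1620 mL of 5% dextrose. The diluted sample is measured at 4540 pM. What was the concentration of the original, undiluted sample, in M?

0.227 M

Overall dilution factor = 20 × 199.6 × 25.02 × 501 = 5.00 × 10⁷.
Original = 4540 pM × 5.00 × 10⁷ = 2.27 × 10¹¹ pM = 0.227 M.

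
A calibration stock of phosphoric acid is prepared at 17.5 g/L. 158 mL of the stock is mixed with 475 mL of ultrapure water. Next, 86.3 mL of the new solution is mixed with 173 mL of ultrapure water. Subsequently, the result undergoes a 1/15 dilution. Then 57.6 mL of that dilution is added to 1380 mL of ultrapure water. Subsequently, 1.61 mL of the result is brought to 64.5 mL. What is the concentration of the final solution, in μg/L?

96.9 μg/L

Overall dilution factor = 4.006 × 3.005 × 15 × 24.96 × 40.06 = 1.81 × 10⁵.
17.5 g/L / 1.81 × 10⁵ = 9.69 × 10⁻⁵ g/L = 96.9 μg/L.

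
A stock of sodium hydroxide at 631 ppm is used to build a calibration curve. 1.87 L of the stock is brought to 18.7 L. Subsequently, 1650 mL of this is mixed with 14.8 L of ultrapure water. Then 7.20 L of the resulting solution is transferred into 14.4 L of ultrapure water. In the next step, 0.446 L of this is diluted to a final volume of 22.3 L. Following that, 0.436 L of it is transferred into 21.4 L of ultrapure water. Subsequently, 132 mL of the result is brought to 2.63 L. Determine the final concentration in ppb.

0.0423 ppb

Overall dilution factor = 10 × 9.970 × 3 × 50 × 50.08 × 19.92 = 1.49 × 10⁷.
631 ppm / 1.49 × 10⁷ = 4.23 × 10⁻⁵ ppm = 0.0423 ppb.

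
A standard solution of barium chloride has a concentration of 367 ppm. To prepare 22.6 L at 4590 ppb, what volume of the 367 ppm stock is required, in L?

4590 ppb = 4.59 ppm.
V₁ = C₂V₂/C₁ = 4.59 × 22.6 / 367 = 0.283 L.

0.283 L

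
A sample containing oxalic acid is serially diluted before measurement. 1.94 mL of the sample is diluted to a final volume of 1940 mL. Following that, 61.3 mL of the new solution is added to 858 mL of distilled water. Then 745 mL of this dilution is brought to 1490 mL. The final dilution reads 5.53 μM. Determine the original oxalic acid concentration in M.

Overall dilution factor = 1000 × 15.00 × 2 = 3.00 × 10⁴.
Original = 5.53 μM × 3.00 × 10⁴ = 1.66 × 10⁵ μM = 0.166 M.

0.166 M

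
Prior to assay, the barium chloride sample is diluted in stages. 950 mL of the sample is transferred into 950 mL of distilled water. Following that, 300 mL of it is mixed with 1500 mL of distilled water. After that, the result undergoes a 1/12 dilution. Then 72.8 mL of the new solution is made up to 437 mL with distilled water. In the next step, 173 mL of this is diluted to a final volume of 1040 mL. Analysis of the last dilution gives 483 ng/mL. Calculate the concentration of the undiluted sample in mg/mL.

Overall dilution factor = 2 × 6 × 12 × 6.003 × 6.012 = 5196.
Original = 483 ng/mL × 5196 = 2.51 × 10⁶ ng/mL = 2.51 mg/mL.

2.51 mg/mL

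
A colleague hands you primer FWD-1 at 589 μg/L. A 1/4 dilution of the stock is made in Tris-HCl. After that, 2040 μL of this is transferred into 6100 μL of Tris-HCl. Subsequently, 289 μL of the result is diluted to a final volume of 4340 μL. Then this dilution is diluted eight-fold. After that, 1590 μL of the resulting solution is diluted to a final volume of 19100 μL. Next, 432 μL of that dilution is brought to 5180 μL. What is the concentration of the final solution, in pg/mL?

2.13 pg/mL

Overall dilution factor = 4 × 3.990 × 15.02 × 8 × 12.01 × 11.99 = 2.76 × 10⁵.
589 μg/L / 2.76 × 10⁵ = 2.13 × 10⁻³ μg/L = 2.13 pg/mL.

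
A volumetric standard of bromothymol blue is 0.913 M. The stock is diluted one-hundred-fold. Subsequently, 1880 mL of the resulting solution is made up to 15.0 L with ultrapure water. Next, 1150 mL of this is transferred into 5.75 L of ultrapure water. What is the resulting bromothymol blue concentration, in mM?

0.191 mM

Overall dilution factor = 100 × 7.979 × 6 = 4787.
0.913 M / 4787 = 1.91 × 10⁻⁴ M = 0.191 mM.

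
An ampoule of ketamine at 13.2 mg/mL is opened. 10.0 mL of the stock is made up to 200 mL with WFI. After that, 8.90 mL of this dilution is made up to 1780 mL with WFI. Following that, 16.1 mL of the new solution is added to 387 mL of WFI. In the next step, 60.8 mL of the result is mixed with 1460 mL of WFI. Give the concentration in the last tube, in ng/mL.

5.27 ng/mL

Overall dilution factor = 20 × 200 × 25.04 × 25.01 = 2.51 × 10⁶.
13.2 mg/mL / 2.51 × 10⁶ = 5.27 × 10⁻⁶ mg/mL = 5.27 ng/mL.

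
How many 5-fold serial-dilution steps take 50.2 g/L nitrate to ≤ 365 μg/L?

Need 5ⁿ ≥ 1.38 × 10⁵, so n ≥ log(1.38 × 10⁵)/log(5) = 7.35.
Minimum whole steps: n = 8.

8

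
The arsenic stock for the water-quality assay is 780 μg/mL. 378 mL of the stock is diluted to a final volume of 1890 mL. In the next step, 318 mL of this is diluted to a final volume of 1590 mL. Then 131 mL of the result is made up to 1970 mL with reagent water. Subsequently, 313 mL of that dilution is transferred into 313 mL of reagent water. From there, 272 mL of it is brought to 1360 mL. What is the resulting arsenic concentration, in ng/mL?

207 ng/mL

Overall dilution factor = 5 × 5 × 15.04 × 2 × 5 = 3760.
780 μg/mL / 3760 = 0.207 μg/mL = 207 ng/mL.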